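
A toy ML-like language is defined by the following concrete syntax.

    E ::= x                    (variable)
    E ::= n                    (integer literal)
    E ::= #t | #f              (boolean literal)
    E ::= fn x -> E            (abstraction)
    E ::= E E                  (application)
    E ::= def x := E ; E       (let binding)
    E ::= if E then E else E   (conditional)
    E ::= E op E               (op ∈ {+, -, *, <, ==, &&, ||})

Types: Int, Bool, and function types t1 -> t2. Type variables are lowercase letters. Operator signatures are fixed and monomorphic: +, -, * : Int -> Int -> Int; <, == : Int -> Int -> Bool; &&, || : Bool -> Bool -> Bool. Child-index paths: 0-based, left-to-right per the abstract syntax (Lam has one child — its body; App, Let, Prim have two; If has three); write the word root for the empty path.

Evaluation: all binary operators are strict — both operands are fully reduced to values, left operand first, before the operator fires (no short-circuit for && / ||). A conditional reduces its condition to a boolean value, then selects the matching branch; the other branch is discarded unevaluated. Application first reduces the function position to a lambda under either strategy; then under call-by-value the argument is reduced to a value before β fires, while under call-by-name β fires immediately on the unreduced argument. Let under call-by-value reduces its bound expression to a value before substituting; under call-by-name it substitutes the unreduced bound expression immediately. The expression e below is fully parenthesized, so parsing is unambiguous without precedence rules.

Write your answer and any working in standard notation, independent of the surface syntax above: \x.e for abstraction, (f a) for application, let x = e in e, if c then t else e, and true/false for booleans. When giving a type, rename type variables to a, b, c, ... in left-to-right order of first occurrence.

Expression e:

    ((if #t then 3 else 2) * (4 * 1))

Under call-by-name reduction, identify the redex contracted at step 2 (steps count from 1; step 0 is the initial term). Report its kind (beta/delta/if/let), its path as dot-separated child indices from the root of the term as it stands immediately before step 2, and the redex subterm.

Derivation:
step 0: ((if true then 3 else 2) * (4 * 1))
step 1: [if@0] (3 * (4 * 1))
step 2: [delta@1] (3 * 4)

Answer: delta at 1 : (4 * 1)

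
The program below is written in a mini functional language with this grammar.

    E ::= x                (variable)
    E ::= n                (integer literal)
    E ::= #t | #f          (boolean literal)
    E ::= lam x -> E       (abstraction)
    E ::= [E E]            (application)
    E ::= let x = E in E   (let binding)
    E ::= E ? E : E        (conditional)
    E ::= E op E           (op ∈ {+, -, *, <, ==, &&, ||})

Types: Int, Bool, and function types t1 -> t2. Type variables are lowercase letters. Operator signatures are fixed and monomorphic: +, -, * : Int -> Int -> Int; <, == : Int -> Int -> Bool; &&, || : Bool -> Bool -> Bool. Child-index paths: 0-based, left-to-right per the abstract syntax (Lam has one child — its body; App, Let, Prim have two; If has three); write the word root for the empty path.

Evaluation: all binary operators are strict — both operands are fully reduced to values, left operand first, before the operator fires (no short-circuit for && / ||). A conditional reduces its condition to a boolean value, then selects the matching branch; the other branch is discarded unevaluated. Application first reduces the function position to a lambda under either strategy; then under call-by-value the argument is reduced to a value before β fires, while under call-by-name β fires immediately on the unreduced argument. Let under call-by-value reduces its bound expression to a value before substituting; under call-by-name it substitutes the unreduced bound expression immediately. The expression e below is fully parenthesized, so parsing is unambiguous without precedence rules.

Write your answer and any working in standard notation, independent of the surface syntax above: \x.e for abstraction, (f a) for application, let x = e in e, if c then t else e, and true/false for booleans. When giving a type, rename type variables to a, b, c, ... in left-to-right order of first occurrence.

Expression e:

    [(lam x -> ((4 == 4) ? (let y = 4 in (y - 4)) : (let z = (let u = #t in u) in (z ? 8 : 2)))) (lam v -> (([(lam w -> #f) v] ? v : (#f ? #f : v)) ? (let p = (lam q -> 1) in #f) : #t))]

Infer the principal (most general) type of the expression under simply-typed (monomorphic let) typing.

Answer: Int

Derivation:
  unify Int ~ Int
  unify Int ~ Int
  unify Bool ~ Bool
let y : Int
y : Int
  unify Int ~ Int
  unify Int ~ Int
let u : Bool
u : Bool
let z : Bool
z : Bool
  unify Bool ~ Bool
  unify Int ~ Int
  unify Int ~ Int
\x._ : a -> Int
\w._ : c -> Bool
v : b
  unify c -> Bool ~ b -> d
  unify c ~ b
  unify Bool ~ d
_ _ : Bool
  unify Bool ~ Bool
v : b
  unify Bool ~ Bool
v : b
  unify Bool ~ b
  unify Bool ~ Bool
  unify Bool ~ Bool
\q._ : e -> Int
let p : e -> Int
  unify Bool ~ Bool
\v._ : Bool -> Bool
  unify a -> Int ~ (Bool -> Bool) -> f
  unify a ~ Bool -> Bool
  unify Int ~ f
_ _ : Int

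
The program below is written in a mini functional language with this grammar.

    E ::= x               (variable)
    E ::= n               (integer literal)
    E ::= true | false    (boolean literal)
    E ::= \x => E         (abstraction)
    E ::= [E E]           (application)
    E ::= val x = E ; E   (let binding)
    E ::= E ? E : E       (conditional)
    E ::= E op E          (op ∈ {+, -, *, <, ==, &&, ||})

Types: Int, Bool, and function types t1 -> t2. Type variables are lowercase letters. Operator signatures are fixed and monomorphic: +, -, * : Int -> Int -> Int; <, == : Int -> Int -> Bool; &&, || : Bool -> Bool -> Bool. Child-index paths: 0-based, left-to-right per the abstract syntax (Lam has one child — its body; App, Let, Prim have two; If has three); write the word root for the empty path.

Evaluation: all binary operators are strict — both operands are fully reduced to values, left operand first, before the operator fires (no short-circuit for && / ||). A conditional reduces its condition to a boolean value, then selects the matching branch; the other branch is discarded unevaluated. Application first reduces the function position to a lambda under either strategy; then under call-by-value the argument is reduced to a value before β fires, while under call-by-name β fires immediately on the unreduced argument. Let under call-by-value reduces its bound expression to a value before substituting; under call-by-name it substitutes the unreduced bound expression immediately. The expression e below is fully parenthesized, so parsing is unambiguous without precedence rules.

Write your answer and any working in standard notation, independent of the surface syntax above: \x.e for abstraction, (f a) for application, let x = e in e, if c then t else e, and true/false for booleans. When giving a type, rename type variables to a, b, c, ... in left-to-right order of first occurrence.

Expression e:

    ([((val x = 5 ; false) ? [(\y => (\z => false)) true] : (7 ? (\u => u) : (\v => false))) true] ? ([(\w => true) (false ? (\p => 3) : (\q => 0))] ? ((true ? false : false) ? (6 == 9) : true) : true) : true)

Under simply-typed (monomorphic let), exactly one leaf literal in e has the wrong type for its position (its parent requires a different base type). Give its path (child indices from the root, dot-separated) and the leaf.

Answer: 0.0.2.0 : 7

Working:
let x : Int
  unify Bool ~ Bool
\z._ : b -> Bool
\y._ : a -> b -> Bool
  unify a -> b -> Bool ~ Bool -> c
  unify a ~ Bool
  unify b -> Bool ~ c
_ _ : b -> Bool
  unify Int ~ Bool
  FAIL: mismatch Int ~ Bool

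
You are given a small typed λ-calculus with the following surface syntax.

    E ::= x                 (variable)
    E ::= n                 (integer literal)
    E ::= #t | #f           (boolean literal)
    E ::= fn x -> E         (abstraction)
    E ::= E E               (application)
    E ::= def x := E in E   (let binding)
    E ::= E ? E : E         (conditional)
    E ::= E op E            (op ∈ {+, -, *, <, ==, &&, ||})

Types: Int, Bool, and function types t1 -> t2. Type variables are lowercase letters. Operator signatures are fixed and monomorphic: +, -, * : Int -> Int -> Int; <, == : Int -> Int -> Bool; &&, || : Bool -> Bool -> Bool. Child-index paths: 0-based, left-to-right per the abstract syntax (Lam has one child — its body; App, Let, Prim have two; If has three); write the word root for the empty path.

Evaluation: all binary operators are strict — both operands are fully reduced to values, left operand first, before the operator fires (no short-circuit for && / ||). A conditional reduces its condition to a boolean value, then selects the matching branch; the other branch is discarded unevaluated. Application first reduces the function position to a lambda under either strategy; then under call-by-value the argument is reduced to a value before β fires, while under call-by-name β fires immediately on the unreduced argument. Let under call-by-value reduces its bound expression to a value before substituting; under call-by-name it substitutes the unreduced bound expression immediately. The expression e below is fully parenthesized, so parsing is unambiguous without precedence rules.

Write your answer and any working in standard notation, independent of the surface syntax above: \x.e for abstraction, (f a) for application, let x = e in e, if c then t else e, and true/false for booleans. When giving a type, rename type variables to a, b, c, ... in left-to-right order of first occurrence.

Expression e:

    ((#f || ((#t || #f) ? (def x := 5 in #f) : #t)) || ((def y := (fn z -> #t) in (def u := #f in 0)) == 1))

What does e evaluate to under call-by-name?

Derivation:
step 0: ((false || (if (true || false) then (let x = 5 in false) else true)) || ((let y = (\z.true) in (let u = false in 0)) == 1))
step 1: [delta@0.1.0] ((false || (if true then (let x = 5 in false) else true)) || ((let y = (\z.true) in (let u = false in 0)) == 1))
step 2: [if@0.1] ((false || (let x = 5 in false)) || ((let y = (\z.true) in (let u = false in 0)) == 1))
step 3: [let@0.1] ((false || false) || ((let y = (\z.true) in (let u = false in 0)) == 1))
step 4: [delta@0] (false || ((let y = (\z.true) in (let u = false in 0)) == 1))
step 5: [let@1.0] (false || ((let u = false in 0) == 1))
step 6: [let@1.0] (false || (0 == 1))
step 7: [delta@1] (false || false)
step 8: [delta@root] false

Answer: false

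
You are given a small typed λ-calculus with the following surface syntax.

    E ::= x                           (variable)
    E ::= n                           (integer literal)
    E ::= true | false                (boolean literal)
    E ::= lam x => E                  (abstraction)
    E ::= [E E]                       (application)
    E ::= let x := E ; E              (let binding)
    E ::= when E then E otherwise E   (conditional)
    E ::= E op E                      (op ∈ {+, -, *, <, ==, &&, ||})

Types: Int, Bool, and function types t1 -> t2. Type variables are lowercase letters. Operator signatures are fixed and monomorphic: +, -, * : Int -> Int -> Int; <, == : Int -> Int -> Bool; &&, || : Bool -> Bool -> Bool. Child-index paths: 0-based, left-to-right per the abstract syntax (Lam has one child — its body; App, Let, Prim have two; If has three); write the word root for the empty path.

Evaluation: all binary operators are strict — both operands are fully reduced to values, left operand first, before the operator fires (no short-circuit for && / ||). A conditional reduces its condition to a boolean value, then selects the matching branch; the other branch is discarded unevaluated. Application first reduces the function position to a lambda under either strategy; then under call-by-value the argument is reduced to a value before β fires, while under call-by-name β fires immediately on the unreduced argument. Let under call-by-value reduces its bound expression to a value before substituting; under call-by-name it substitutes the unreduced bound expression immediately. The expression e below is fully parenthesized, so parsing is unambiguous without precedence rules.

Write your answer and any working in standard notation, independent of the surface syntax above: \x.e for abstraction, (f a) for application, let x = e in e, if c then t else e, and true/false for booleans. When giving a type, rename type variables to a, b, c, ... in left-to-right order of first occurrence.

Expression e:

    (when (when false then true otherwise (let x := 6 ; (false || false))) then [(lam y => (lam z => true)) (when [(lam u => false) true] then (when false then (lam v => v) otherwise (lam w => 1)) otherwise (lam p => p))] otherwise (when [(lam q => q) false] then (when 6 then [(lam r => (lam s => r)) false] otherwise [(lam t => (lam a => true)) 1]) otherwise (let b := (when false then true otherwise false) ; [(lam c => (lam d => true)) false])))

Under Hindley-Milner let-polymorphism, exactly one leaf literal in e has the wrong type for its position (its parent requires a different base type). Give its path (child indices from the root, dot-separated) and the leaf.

Derivation:
  unify Bool ~ Bool
let x : Int
  unify Bool ~ Bool
  unify Bool ~ Bool
  unify Bool ~ Bool
  unify Bool ~ Bool
\z._ : b -> Bool
\y._ : a -> b -> Bool
\u._ : c -> Bool
  unify c -> Bool ~ Bool -> d
  unify c ~ Bool
  unify Bool ~ d
_ _ : Bool
  unify Bool ~ Bool
  unify Bool ~ Bool
v : e
\v._ : e -> e
\w._ : f -> Int
  unify e -> e ~ f -> Int
  unify e ~ f
  unify f ~ Int
p : g
\p._ : g -> g
  unify Int -> Int ~ g -> g
  unify Int ~ g
  unify Int ~ Int
  unify a -> b -> Bool ~ (Int -> Int) -> h
  unify a ~ Int -> Int
  unify b -> Bool ~ h
_ _ : b -> Bool
q : i
\q._ : i -> i
  unify i -> i ~ Bool -> j
  unify i ~ Bool
  unify Bool ~ j
_ _ : Bool
  unify Bool ~ Bool
  unify Int ~ Bool
  FAIL: mismatch Int ~ Bool

Answer: 2.1.0 : 6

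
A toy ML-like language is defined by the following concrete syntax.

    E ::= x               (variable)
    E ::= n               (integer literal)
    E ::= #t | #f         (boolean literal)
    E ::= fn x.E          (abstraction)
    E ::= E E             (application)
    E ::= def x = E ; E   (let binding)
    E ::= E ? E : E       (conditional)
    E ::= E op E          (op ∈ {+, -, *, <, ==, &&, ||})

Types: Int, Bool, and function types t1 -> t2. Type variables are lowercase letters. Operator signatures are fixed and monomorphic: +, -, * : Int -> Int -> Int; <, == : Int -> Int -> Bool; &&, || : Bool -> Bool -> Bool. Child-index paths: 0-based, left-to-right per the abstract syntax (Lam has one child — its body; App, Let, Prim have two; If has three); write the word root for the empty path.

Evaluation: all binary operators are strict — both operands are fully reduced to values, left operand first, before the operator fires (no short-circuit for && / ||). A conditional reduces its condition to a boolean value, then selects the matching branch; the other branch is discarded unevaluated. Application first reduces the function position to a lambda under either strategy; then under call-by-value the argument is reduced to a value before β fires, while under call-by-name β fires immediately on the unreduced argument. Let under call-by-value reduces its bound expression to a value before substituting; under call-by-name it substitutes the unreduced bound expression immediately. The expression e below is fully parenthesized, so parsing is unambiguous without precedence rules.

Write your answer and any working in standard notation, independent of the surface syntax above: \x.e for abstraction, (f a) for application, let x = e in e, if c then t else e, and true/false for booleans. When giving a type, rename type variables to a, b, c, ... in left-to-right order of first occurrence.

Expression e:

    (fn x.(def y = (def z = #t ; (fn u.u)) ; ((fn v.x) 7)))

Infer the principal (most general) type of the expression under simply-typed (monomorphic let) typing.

Answer: a -> a

Working:
let z : Bool
u : b
\u._ : b -> b
let y : b -> b
x : a
\v._ : c -> a
  unify c -> a ~ Int -> d
  unify c ~ Int
  unify a ~ d
_ _ : d
\x._ : d -> d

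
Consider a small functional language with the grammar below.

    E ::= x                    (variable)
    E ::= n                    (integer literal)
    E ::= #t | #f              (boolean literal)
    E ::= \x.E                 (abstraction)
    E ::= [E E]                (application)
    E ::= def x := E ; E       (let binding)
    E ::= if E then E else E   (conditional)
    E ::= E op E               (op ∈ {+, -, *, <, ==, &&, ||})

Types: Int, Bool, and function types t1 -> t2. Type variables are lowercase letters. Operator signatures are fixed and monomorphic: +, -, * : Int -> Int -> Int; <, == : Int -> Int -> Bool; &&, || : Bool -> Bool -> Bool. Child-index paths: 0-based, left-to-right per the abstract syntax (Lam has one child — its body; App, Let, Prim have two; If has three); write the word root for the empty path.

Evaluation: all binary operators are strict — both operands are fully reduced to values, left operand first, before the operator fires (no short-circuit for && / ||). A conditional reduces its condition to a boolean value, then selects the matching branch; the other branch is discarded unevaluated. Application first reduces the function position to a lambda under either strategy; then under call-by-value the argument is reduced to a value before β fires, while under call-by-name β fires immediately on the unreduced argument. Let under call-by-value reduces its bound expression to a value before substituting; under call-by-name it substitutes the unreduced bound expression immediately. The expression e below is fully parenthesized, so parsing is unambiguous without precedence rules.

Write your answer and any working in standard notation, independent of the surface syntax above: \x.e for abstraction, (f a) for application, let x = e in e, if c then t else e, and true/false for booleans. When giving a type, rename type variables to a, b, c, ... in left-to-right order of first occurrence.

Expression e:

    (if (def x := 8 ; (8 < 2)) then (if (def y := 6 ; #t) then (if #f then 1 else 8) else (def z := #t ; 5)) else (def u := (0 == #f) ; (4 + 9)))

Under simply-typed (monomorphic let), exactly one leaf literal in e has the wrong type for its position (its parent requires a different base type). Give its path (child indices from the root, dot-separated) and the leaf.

Answer: 2.0.1 : false

Derivation:
let x : Int
  unify Int ~ Int
  unify Int ~ Int
  unify Bool ~ Bool
let y : Int
  unify Bool ~ Bool
  unify Bool ~ Bool
  unify Int ~ Int
let z : Bool
  unify Int ~ Int
  unify Int ~ Int
  unify Bool ~ Int
  FAIL: mismatch Bool ~ Int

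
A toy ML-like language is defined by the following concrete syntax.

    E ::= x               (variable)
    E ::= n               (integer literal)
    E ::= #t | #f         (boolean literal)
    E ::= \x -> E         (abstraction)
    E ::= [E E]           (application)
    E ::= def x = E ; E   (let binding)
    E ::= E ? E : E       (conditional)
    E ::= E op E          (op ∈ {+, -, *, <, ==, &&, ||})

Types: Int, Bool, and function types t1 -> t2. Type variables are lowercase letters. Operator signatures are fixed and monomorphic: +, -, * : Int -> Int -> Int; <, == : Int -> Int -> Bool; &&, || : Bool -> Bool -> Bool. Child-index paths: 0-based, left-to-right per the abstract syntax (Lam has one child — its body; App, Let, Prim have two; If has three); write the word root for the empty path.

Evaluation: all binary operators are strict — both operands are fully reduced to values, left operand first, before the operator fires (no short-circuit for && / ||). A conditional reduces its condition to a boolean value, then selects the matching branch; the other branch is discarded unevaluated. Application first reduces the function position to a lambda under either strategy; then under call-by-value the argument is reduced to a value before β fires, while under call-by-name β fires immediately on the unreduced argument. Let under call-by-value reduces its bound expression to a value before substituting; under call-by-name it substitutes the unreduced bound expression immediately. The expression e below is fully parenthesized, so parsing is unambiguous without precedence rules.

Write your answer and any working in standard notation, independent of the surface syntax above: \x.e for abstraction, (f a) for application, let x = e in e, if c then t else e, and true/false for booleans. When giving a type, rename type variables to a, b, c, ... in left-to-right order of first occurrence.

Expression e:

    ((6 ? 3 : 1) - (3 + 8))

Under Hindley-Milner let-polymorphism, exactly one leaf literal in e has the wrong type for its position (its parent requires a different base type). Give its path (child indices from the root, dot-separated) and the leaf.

Answer: 0.0 : 6

Working:
  unify Int ~ Bool
  FAIL: mismatch Int ~ Bool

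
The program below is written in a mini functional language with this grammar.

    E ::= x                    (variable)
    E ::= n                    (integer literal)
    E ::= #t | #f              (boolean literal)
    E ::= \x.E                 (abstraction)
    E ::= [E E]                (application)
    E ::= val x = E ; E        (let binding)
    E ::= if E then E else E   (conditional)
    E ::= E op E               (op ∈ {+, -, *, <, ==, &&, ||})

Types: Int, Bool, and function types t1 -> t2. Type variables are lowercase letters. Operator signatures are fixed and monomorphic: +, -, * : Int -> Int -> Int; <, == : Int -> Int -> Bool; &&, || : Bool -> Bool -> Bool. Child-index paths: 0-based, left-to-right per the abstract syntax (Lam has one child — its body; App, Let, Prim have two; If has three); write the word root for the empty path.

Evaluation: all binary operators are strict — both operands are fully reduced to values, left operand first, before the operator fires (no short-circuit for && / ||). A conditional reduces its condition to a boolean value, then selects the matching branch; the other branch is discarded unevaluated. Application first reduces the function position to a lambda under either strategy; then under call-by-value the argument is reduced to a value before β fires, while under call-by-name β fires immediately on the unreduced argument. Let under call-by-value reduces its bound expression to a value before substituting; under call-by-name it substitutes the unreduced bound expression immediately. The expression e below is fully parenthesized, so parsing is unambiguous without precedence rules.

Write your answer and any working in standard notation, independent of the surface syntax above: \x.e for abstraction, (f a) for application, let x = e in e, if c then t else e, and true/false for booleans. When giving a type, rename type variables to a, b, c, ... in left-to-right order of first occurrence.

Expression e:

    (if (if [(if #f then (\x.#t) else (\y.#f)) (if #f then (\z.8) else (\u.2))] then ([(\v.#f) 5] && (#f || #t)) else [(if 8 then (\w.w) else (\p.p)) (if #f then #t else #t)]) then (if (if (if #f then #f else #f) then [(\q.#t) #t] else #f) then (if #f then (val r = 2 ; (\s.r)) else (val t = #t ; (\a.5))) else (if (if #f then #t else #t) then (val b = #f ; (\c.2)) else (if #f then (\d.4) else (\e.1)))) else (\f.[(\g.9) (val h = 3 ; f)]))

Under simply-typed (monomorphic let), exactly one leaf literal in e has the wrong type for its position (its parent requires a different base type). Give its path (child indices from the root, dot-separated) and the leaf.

Derivation:
  unify Bool ~ Bool
\x._ : a -> Bool
\y._ : b -> Bool
  unify a -> Bool ~ b -> Bool
  unify a ~ b
  unify Bool ~ Bool
  unify Bool ~ Bool
\z._ : c -> Int
\u._ : d -> Int
  unify c -> Int ~ d -> Int
  unify c ~ d
  unify Int ~ Int
  unify b -> Bool ~ (d -> Int) -> e
  unify b ~ d -> Int
  unify Bool ~ e
_ _ : Bool
  unify Bool ~ Bool
\v._ : f -> Bool
  unify f -> Bool ~ Int -> g
  unify f ~ Int
  unify Bool ~ g
_ _ : Bool
  unify Bool ~ Bool
  unify Bool ~ Bool
  unify Bool ~ Bool
  unify Bool ~ Bool
  unify Int ~ Bool
  FAIL: mismatch Int ~ Bool

Answer: 0.2.0.0 : 8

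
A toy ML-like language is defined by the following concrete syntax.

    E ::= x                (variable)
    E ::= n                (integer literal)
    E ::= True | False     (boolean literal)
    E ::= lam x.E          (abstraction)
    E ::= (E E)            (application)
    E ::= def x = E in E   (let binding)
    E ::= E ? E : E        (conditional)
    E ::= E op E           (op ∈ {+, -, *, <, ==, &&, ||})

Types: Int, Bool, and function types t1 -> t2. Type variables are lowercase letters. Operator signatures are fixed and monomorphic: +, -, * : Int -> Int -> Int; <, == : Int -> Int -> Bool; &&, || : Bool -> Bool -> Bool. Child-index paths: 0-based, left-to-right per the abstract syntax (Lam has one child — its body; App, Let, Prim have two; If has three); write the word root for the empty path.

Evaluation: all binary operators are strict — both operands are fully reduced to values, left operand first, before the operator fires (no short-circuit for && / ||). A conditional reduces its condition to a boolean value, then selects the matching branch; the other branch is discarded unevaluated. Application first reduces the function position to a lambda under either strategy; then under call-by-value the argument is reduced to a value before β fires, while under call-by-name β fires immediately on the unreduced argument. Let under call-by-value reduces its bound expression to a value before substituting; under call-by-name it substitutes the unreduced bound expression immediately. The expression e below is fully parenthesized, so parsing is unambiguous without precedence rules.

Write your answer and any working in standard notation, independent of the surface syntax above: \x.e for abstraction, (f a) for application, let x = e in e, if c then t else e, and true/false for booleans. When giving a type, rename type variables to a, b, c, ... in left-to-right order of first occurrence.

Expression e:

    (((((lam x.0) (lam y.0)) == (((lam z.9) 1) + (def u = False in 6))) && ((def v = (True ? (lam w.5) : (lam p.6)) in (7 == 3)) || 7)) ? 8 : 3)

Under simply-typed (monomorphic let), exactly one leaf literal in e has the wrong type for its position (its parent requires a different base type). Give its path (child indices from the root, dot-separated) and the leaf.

Answer: 0.1.1 : 7

Working:
\x._ : a -> Int
\y._ : b -> Int
  unify a -> Int ~ (b -> Int) -> c
  unify a ~ b -> Int
  unify Int ~ c
_ _ : Int
  unify Int ~ Int
\z._ : d -> Int
  unify d -> Int ~ Int -> e
  unify d ~ Int
  unify Int ~ e
_ _ : Int
  unify Int ~ Int
let u : Bool
  unify Int ~ Int
  unify Int ~ Int
  unify Bool ~ Bool
  unify Bool ~ Bool
\w._ : f -> Int
\p._ : g -> Int
  unify f -> Int ~ g -> Int
  unify f ~ g
  unify Int ~ Int
let v : g -> Int
  unify Int ~ Int
  unify Int ~ Int
  unify Bool ~ Bool
  unify Int ~ Bool
  FAIL: mismatch Int ~ Bool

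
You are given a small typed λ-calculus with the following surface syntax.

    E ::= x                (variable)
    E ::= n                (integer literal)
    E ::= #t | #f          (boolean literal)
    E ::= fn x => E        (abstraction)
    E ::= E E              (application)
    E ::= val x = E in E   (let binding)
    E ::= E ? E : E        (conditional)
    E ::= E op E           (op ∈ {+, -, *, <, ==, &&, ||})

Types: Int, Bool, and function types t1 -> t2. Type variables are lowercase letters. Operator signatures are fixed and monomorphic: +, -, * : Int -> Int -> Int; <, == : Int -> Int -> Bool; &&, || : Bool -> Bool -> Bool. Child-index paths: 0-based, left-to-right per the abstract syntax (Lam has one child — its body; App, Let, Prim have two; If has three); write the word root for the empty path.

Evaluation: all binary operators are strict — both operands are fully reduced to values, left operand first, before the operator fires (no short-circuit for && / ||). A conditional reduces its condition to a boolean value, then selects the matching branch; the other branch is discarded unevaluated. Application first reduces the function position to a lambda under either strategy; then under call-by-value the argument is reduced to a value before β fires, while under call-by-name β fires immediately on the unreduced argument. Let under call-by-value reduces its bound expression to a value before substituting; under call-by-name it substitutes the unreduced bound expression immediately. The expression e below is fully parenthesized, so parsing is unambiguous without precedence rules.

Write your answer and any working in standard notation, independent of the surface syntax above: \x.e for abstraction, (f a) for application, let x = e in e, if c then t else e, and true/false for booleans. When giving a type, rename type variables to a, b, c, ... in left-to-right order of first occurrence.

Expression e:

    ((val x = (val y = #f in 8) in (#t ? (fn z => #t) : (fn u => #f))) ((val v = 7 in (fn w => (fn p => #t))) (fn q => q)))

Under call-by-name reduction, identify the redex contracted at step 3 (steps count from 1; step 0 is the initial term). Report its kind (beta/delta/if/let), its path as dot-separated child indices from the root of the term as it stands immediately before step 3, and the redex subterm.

Trace:
step 0: ((let x = (let y = false in 8) in (if true then (\z.true) else (\u.false))) ((let v = 7 in (\w.(\p.true))) (\q.q)))
step 1: [let@0] ((if true then (\z.true) else (\u.false)) ((let v = 7 in (\w.(\p.true))) (\q.q)))
step 2: [if@0] ((\z.true) ((let v = 7 in (\w.(\p.true))) (\q.q)))
step 3: [beta@root] true

Answer: beta at root : ((\z.true) ((let v = 7 in (\w.(\p.true))) (\q.q)))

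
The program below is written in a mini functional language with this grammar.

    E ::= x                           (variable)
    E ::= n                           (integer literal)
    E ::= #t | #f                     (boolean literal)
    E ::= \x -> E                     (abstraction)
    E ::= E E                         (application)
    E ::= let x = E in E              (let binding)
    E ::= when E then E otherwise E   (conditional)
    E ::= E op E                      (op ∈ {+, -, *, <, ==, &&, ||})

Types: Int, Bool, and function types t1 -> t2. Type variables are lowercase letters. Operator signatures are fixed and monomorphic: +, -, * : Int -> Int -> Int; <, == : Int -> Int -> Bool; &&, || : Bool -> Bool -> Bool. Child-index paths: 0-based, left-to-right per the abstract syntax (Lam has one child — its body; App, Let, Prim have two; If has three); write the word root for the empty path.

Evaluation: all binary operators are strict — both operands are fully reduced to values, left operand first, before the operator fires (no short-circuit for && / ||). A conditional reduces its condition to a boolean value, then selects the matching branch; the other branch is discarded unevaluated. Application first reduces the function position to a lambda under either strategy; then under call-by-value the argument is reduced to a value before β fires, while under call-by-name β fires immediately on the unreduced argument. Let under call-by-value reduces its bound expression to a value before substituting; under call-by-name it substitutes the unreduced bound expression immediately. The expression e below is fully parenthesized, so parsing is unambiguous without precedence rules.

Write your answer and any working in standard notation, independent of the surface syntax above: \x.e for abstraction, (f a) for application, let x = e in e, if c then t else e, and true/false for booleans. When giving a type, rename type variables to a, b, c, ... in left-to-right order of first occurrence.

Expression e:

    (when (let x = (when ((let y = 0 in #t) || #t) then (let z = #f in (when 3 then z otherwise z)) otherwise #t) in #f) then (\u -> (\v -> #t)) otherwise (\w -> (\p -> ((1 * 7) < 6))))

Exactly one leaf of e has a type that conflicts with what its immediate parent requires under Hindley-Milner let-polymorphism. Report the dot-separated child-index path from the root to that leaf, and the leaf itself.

Answer: 0.0.1.1.0 : 3

Trace:
let y : Int
  unify Bool ~ Bool
  unify Bool ~ Bool
  unify Bool ~ Bool
let z : Bool
  unify Int ~ Bool
  FAIL: mismatch Int ~ Bool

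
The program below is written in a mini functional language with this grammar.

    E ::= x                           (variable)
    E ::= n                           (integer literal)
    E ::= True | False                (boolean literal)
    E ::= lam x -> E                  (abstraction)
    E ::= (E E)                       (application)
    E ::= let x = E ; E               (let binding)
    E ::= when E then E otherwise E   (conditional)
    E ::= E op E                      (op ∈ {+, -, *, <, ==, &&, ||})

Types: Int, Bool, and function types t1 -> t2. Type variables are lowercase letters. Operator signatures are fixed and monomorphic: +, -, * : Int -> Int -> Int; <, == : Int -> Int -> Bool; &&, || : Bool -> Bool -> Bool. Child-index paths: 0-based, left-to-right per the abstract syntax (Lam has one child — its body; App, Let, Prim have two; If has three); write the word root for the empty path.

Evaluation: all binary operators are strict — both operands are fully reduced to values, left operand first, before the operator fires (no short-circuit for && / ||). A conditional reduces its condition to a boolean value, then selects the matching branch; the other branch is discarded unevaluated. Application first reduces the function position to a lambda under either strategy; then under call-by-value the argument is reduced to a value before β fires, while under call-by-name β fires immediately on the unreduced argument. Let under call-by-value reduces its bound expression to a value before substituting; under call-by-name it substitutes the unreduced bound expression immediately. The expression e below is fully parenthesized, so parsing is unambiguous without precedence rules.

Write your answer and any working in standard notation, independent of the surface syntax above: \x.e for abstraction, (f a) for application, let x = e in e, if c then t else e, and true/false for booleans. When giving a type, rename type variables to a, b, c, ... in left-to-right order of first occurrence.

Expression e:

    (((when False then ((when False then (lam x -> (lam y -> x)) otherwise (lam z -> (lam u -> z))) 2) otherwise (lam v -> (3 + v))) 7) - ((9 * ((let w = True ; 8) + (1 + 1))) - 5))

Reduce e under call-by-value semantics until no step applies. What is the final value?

Working:
step 0: (((if false then ((if false then (\x.(\y.x)) else (\z.(\u.z))) 2) else (\v.(3 + v))) 7) - ((9 * ((let w = true in 8) + (1 + 1))) - 5))
step 1: [if@0.0] (((\v.(3 + v)) 7) - ((9 * ((let w = true in 8) + (1 + 1))) - 5))
step 2: [beta@0] ((3 + 7) - ((9 * ((let w = true in 8) + (1 + 1))) - 5))
step 3: [delta@0] (10 - ((9 * ((let w = true in 8) + (1 + 1))) - 5))
step 4: [let@1.0.1.0] (10 - ((9 * (8 + (1 + 1))) - 5))
step 5: [delta@1.0.1.1] (10 - ((9 * (8 + 2)) - 5))
step 6: [delta@1.0.1] (10 - ((9 * 10) - 5))
step 7: [delta@1.0] (10 - (90 - 5))
step 8: [delta@1] (10 - 85)
step 9: [delta@root] -75

Answer: -75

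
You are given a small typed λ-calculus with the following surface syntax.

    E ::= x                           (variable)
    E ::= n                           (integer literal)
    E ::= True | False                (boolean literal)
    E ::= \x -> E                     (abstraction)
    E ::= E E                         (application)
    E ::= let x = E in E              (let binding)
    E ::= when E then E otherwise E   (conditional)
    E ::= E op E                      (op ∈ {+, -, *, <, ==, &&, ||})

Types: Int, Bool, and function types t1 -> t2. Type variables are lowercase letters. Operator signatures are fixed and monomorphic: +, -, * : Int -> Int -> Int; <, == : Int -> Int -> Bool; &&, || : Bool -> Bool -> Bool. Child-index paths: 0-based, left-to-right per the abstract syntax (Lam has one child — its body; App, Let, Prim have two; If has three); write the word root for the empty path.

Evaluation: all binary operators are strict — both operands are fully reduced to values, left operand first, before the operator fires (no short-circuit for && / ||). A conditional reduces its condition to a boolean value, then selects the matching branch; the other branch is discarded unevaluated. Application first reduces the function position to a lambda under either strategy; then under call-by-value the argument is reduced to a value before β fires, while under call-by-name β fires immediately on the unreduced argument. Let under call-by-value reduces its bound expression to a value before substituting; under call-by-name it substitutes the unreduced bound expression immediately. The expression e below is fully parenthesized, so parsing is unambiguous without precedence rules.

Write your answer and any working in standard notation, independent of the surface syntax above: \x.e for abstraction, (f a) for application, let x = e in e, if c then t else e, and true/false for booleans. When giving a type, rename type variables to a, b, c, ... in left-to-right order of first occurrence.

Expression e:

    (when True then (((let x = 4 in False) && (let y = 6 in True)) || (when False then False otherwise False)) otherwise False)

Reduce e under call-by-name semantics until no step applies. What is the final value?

Answer: false

Trace:
step 0: (if true then (((let x = 4 in false) && (let y = 6 in true)) || (if false then false else false)) else false)
step 1: [if@root] (((let x = 4 in false) && (let y = 6 in true)) || (if false then false else false))
step 2: [let@0.0] ((false && (let y = 6 in true)) || (if false then false else false))
step 3: [let@0.1] ((false && true) || (if false then false else false))
step 4: [delta@0] (false || (if false then false else false))
step 5: [if@1] (false || false)
step 6: [delta@root] false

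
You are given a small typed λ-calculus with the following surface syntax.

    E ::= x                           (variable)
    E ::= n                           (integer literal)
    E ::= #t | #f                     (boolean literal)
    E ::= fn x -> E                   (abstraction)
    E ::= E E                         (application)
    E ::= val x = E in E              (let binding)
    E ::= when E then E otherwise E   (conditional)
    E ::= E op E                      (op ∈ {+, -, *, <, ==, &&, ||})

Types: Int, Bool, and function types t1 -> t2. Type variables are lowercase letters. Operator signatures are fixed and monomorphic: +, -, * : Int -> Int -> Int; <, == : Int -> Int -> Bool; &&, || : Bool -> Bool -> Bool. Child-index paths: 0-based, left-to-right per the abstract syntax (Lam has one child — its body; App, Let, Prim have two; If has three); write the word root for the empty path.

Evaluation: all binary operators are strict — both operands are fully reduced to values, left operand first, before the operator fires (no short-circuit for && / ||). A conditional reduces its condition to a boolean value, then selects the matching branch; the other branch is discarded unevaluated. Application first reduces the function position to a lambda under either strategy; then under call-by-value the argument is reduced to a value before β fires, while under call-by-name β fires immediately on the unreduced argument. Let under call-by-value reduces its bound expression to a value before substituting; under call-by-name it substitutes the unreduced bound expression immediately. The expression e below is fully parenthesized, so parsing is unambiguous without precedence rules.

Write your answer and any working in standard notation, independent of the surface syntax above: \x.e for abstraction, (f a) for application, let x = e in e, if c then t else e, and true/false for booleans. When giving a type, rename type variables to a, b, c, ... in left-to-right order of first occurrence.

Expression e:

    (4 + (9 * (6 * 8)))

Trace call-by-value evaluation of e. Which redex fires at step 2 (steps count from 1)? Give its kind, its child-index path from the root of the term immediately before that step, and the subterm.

Derivation:
step 0: (4 + (9 * (6 * 8)))
step 1: [delta@1.1] (4 + (9 * 48))
step 2: [delta@1] (4 + 432)

Answer: delta at 1 : (9 * 48)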